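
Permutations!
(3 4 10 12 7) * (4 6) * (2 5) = (2 5)(3 6 4 10 12 7) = [0, 1, 5, 6, 10, 2, 4, 3, 8, 9, 12, 11, 7]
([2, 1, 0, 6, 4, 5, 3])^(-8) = [0, 1, 2, 3, 4, 5, 6]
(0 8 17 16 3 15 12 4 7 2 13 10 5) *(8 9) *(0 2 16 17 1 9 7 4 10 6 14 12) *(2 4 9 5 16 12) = [7, 5, 13, 15, 9, 4, 14, 12, 1, 8, 16, 11, 10, 6, 2, 0, 3, 17] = (17)(0 7 12 10 16 3 15)(1 5 4 9 8)(2 13 6 14)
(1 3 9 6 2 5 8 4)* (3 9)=(1 9 6 2 5 8 4)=[0, 9, 5, 3, 1, 8, 2, 7, 4, 6]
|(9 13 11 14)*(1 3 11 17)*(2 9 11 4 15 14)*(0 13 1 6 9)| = 12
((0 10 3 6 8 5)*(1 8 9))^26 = ((0 10 3 6 9 1 8 5))^26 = (0 3 9 8)(1 5 10 6)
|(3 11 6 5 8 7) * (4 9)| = |(3 11 6 5 8 7)(4 9)| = 6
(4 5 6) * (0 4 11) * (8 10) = [4, 1, 2, 3, 5, 6, 11, 7, 10, 9, 8, 0] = (0 4 5 6 11)(8 10)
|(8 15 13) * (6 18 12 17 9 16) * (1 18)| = |(1 18 12 17 9 16 6)(8 15 13)| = 21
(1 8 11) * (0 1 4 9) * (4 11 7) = (11)(0 1 8 7 4 9) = [1, 8, 2, 3, 9, 5, 6, 4, 7, 0, 10, 11]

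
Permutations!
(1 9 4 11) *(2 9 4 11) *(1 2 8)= [0, 4, 9, 3, 8, 5, 6, 7, 1, 11, 10, 2]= (1 4 8)(2 9 11)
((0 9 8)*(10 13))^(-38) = ((0 9 8)(10 13))^(-38) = (13)(0 9 8)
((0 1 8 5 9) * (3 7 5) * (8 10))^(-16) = ((0 1 10 8 3 7 5 9))^(-16) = (10)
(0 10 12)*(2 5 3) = (0 10 12)(2 5 3) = [10, 1, 5, 2, 4, 3, 6, 7, 8, 9, 12, 11, 0]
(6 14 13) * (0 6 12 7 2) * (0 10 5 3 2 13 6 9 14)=(0 9 14 6)(2 10 5 3)(7 13 12)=[9, 1, 10, 2, 4, 3, 0, 13, 8, 14, 5, 11, 7, 12, 6]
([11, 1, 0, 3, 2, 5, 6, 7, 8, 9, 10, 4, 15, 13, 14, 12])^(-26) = [4, 1, 11, 3, 0, 5, 6, 7, 8, 9, 10, 2, 12, 13, 14, 15]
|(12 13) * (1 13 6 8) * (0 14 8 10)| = 8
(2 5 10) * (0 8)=(0 8)(2 5 10)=[8, 1, 5, 3, 4, 10, 6, 7, 0, 9, 2]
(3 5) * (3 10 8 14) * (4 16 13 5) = (3 4 16 13 5 10 8 14) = [0, 1, 2, 4, 16, 10, 6, 7, 14, 9, 8, 11, 12, 5, 3, 15, 13]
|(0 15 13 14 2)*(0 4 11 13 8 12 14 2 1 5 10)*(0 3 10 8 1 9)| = 8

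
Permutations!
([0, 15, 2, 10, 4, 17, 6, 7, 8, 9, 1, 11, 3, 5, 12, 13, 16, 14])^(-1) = [0, 10, 2, 12, 4, 13, 6, 7, 8, 9, 3, 11, 14, 15, 17, 1, 16, 5]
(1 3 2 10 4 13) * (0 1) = (0 1 3 2 10 4 13) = [1, 3, 10, 2, 13, 5, 6, 7, 8, 9, 4, 11, 12, 0]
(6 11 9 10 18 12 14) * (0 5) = [5, 1, 2, 3, 4, 0, 11, 7, 8, 10, 18, 9, 14, 13, 6, 15, 16, 17, 12] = (0 5)(6 11 9 10 18 12 14)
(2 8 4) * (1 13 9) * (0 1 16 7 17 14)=(0 1 13 9 16 7 17 14)(2 8 4)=[1, 13, 8, 3, 2, 5, 6, 17, 4, 16, 10, 11, 12, 9, 0, 15, 7, 14]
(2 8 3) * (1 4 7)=(1 4 7)(2 8 3)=[0, 4, 8, 2, 7, 5, 6, 1, 3]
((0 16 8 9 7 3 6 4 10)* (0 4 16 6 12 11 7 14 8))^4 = (0 6 16)(8 9 14)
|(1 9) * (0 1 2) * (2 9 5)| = |(9)(0 1 5 2)| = 4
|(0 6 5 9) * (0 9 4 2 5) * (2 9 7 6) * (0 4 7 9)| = |(9)(0 2 5 7 6 4)| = 6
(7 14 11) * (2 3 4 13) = [0, 1, 3, 4, 13, 5, 6, 14, 8, 9, 10, 7, 12, 2, 11] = (2 3 4 13)(7 14 11)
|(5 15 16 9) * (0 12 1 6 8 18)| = 12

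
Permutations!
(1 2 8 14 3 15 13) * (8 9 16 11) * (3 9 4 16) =[0, 2, 4, 15, 16, 5, 6, 7, 14, 3, 10, 8, 12, 1, 9, 13, 11] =(1 2 4 16 11 8 14 9 3 15 13)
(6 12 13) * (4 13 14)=(4 13 6 12 14)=[0, 1, 2, 3, 13, 5, 12, 7, 8, 9, 10, 11, 14, 6, 4]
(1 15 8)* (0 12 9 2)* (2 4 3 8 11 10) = (0 12 9 4 3 8 1 15 11 10 2) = [12, 15, 0, 8, 3, 5, 6, 7, 1, 4, 2, 10, 9, 13, 14, 11]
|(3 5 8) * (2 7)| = 6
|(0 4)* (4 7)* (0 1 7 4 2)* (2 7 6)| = |(7)(0 4 1 6 2)| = 5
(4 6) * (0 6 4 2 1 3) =[6, 3, 1, 0, 4, 5, 2] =(0 6 2 1 3)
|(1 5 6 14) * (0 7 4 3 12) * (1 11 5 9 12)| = |(0 7 4 3 1 9 12)(5 6 14 11)| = 28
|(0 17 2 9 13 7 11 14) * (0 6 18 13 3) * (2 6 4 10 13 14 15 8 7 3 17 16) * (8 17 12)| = |(0 16 2 9 12 8 7 11 15 17 6 18 14 4 10 13 3)| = 17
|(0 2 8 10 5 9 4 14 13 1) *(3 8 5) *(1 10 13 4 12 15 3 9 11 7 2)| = 28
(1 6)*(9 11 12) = (1 6)(9 11 12) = [0, 6, 2, 3, 4, 5, 1, 7, 8, 11, 10, 12, 9]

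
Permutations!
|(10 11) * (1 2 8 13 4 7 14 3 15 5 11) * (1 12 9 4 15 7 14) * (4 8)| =|(1 2 4 14 3 7)(5 11 10 12 9 8 13 15)| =24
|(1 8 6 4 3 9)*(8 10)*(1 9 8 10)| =|(10)(3 8 6 4)| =4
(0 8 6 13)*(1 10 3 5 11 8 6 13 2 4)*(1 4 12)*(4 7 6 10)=(0 10 3 5 11 8 13)(1 4 7 6 2 12)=[10, 4, 12, 5, 7, 11, 2, 6, 13, 9, 3, 8, 1, 0]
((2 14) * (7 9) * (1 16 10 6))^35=((1 16 10 6)(2 14)(7 9))^35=(1 6 10 16)(2 14)(7 9)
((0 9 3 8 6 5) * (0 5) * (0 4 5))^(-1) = (0 5 4 6 8 3 9)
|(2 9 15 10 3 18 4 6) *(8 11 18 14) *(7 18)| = 12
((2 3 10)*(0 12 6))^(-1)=((0 12 6)(2 3 10))^(-1)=(0 6 12)(2 10 3)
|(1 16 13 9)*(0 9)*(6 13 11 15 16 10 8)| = |(0 9 1 10 8 6 13)(11 15 16)| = 21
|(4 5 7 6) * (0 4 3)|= |(0 4 5 7 6 3)|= 6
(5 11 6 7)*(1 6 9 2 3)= (1 6 7 5 11 9 2 3)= [0, 6, 3, 1, 4, 11, 7, 5, 8, 2, 10, 9]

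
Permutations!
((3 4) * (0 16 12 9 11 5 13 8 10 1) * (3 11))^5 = ((0 16 12 9 3 4 11 5 13 8 10 1))^5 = (0 4 10 9 13 16 11 1 3 8 12 5)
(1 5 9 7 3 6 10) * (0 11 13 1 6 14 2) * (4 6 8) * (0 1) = (0 11 13)(1 5 9 7 3 14 2)(4 6 10 8) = [11, 5, 1, 14, 6, 9, 10, 3, 4, 7, 8, 13, 12, 0, 2]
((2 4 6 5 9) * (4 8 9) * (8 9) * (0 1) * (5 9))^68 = (2 6 5 9 4)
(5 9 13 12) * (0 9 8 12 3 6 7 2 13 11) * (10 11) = (0 9 10 11)(2 13 3 6 7)(5 8 12) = [9, 1, 13, 6, 4, 8, 7, 2, 12, 10, 11, 0, 5, 3]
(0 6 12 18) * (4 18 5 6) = (0 4 18)(5 6 12) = [4, 1, 2, 3, 18, 6, 12, 7, 8, 9, 10, 11, 5, 13, 14, 15, 16, 17, 0]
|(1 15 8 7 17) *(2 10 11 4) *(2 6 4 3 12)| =|(1 15 8 7 17)(2 10 11 3 12)(4 6)| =10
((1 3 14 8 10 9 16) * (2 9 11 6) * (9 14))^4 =(16)(2 11 8)(6 10 14)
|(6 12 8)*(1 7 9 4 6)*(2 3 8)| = |(1 7 9 4 6 12 2 3 8)| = 9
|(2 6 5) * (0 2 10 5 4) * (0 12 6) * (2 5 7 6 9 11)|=10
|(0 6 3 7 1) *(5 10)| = 10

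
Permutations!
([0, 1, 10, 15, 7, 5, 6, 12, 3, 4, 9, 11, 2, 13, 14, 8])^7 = (2 10 9 4 7 12)(3 15 8)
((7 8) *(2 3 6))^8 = ((2 3 6)(7 8))^8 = (8)(2 6 3)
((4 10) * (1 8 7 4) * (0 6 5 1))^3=((0 6 5 1 8 7 4 10))^3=(0 1 4 6 8 10 5 7)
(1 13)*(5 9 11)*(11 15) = (1 13)(5 9 15 11) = [0, 13, 2, 3, 4, 9, 6, 7, 8, 15, 10, 5, 12, 1, 14, 11]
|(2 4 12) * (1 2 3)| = 5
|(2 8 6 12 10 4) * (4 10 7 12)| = 4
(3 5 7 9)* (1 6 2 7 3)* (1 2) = (1 6)(2 7 9)(3 5) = [0, 6, 7, 5, 4, 3, 1, 9, 8, 2]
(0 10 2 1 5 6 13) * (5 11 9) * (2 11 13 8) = (0 10 11 9 5 6 8 2 1 13) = [10, 13, 1, 3, 4, 6, 8, 7, 2, 5, 11, 9, 12, 0]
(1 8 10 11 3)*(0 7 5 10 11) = (0 7 5 10)(1 8 11 3) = [7, 8, 2, 1, 4, 10, 6, 5, 11, 9, 0, 3]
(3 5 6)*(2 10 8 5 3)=(2 10 8 5 6)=[0, 1, 10, 3, 4, 6, 2, 7, 5, 9, 8]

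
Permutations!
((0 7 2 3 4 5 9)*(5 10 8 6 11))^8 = (0 11 10 2 9 6 4 7 5 8 3)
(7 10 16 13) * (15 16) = (7 10 15 16 13) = [0, 1, 2, 3, 4, 5, 6, 10, 8, 9, 15, 11, 12, 7, 14, 16, 13]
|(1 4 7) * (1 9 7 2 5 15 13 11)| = 14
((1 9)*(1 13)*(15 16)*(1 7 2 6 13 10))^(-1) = (1 10 9)(2 7 13 6)(15 16)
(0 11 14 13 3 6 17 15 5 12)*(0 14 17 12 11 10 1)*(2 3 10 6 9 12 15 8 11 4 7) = (0 6 15 5 4 7 2 3 9 12 14 13 10 1)(8 11 17) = [6, 0, 3, 9, 7, 4, 15, 2, 11, 12, 1, 17, 14, 10, 13, 5, 16, 8]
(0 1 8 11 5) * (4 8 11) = (0 1 11 5)(4 8) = [1, 11, 2, 3, 8, 0, 6, 7, 4, 9, 10, 5]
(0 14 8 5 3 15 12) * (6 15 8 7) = (0 14 7 6 15 12)(3 8 5) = [14, 1, 2, 8, 4, 3, 15, 6, 5, 9, 10, 11, 0, 13, 7, 12]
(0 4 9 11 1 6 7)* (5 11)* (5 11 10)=(0 4 9 11 1 6 7)(5 10)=[4, 6, 2, 3, 9, 10, 7, 0, 8, 11, 5, 1]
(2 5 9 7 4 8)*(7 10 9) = (2 5 7 4 8)(9 10) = [0, 1, 5, 3, 8, 7, 6, 4, 2, 10, 9]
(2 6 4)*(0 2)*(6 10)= (0 2 10 6 4)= [2, 1, 10, 3, 0, 5, 4, 7, 8, 9, 6]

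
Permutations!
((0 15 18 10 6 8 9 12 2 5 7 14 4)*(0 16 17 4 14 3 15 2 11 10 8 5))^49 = (0 2)(3 12 7 9 5 8 6 18 10 15 11)(4 16 17)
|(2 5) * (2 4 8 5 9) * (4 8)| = 2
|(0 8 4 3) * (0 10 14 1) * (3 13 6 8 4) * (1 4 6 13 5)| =9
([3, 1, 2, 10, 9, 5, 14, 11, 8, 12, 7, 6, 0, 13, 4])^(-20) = (14)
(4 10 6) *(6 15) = (4 10 15 6) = [0, 1, 2, 3, 10, 5, 4, 7, 8, 9, 15, 11, 12, 13, 14, 6]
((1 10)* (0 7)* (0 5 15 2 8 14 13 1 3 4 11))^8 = (0 1 15 4 14 7 10 2 11 13 5 3 8)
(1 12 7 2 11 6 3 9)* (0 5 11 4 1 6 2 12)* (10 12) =(0 5 11 2 4 1)(3 9 6)(7 10 12) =[5, 0, 4, 9, 1, 11, 3, 10, 8, 6, 12, 2, 7]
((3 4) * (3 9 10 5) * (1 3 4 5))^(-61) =(1 10 9 4 5 3)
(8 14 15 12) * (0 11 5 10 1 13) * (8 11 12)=(0 12 11 5 10 1 13)(8 14 15)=[12, 13, 2, 3, 4, 10, 6, 7, 14, 9, 1, 5, 11, 0, 15, 8]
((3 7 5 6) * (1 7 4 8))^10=((1 7 5 6 3 4 8))^10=(1 6 8 5 4 7 3)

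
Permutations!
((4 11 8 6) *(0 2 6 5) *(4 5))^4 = ((0 2 6 5)(4 11 8))^4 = (4 11 8)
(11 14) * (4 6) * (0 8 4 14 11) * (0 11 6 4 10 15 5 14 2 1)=(0 8 10 15 5 14 11 6 2 1)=[8, 0, 1, 3, 4, 14, 2, 7, 10, 9, 15, 6, 12, 13, 11, 5]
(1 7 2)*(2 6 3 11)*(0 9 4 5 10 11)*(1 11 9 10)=(0 10 9 4 5 1 7 6 3)(2 11)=[10, 7, 11, 0, 5, 1, 3, 6, 8, 4, 9, 2]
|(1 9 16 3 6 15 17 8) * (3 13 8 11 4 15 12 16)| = |(1 9 3 6 12 16 13 8)(4 15 17 11)| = 8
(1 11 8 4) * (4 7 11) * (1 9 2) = [0, 4, 1, 3, 9, 5, 6, 11, 7, 2, 10, 8] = (1 4 9 2)(7 11 8)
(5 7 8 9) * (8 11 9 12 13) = (5 7 11 9)(8 12 13) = [0, 1, 2, 3, 4, 7, 6, 11, 12, 5, 10, 9, 13, 8]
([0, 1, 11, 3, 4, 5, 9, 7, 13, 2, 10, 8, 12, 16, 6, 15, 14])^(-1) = (2 9 6 14 16 13 8 11)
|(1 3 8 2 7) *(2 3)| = |(1 2 7)(3 8)| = 6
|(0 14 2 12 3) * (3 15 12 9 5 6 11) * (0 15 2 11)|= |(0 14 11 3 15 12 2 9 5 6)|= 10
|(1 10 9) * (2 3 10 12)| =6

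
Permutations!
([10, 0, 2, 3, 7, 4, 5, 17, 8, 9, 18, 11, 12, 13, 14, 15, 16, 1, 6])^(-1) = (0 1 17 7 4 5 6 18 10)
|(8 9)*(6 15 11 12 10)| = |(6 15 11 12 10)(8 9)| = 10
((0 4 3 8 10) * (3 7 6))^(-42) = (10)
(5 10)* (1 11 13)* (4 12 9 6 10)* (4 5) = (1 11 13)(4 12 9 6 10) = [0, 11, 2, 3, 12, 5, 10, 7, 8, 6, 4, 13, 9, 1]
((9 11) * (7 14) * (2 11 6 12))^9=(2 12 6 9 11)(7 14)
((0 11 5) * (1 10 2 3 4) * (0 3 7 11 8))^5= (0 8)(1 5 2 4 11 10 3 7)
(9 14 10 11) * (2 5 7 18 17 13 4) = (2 5 7 18 17 13 4)(9 14 10 11) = [0, 1, 5, 3, 2, 7, 6, 18, 8, 14, 11, 9, 12, 4, 10, 15, 16, 13, 17]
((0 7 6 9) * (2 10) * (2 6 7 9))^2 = ((0 9)(2 10 6))^2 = (2 6 10)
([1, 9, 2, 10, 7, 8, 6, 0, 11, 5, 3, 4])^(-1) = (0 7 4 11 8 5 9 1)(3 10)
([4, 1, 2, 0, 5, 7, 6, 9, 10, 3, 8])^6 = [0, 1, 2, 3, 4, 5, 6, 7, 8, 9, 10]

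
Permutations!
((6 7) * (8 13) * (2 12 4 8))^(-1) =(2 13 8 4 12)(6 7)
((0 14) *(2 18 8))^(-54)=((0 14)(2 18 8))^(-54)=(18)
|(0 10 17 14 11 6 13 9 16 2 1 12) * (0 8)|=|(0 10 17 14 11 6 13 9 16 2 1 12 8)|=13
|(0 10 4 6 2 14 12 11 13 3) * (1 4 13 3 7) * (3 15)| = |(0 10 13 7 1 4 6 2 14 12 11 15 3)| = 13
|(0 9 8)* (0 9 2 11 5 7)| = |(0 2 11 5 7)(8 9)| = 10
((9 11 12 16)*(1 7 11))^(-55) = ((1 7 11 12 16 9))^(-55) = (1 9 16 12 11 7)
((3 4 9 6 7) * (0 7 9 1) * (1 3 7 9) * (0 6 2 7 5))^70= ((0 9 2 7 5)(1 6)(3 4))^70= (9)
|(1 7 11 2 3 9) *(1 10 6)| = 8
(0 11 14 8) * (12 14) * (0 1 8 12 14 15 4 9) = (0 11 14 12 15 4 9)(1 8) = [11, 8, 2, 3, 9, 5, 6, 7, 1, 0, 10, 14, 15, 13, 12, 4]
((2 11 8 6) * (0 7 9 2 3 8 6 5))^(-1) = ((0 7 9 2 11 6 3 8 5))^(-1) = (0 5 8 3 6 11 2 9 7)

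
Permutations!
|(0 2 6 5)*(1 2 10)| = 6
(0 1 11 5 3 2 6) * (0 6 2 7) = [1, 11, 2, 7, 4, 3, 6, 0, 8, 9, 10, 5] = (0 1 11 5 3 7)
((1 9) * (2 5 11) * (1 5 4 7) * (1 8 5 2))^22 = (1 5 7 2)(4 9 11 8)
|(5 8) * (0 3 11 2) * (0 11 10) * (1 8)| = |(0 3 10)(1 8 5)(2 11)| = 6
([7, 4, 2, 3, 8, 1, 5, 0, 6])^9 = (0 7)(1 5 6 8 4)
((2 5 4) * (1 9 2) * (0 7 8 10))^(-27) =(0 7 8 10)(1 5 9 4 2)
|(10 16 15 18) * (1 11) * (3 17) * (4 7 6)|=12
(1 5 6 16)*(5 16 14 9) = [0, 16, 2, 3, 4, 6, 14, 7, 8, 5, 10, 11, 12, 13, 9, 15, 1] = (1 16)(5 6 14 9)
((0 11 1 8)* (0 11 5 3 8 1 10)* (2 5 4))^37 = ((0 4 2 5 3 8 11 10))^37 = (0 8 2 10 3 4 11 5)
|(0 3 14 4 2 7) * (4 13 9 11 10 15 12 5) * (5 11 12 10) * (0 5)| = 28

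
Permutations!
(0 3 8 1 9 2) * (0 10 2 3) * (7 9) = (1 7 9 3 8)(2 10) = [0, 7, 10, 8, 4, 5, 6, 9, 1, 3, 2]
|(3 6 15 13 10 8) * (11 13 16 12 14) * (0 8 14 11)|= |(0 8 3 6 15 16 12 11 13 10 14)|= 11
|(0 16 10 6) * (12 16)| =5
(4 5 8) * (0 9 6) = (0 9 6)(4 5 8) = [9, 1, 2, 3, 5, 8, 0, 7, 4, 6]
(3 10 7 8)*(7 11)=[0, 1, 2, 10, 4, 5, 6, 8, 3, 9, 11, 7]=(3 10 11 7 8)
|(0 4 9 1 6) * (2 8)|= 10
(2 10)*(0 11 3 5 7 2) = (0 11 3 5 7 2 10) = [11, 1, 10, 5, 4, 7, 6, 2, 8, 9, 0, 3]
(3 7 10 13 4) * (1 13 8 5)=(1 13 4 3 7 10 8 5)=[0, 13, 2, 7, 3, 1, 6, 10, 5, 9, 8, 11, 12, 4]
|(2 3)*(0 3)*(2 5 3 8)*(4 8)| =4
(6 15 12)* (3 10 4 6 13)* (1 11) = (1 11)(3 10 4 6 15 12 13) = [0, 11, 2, 10, 6, 5, 15, 7, 8, 9, 4, 1, 13, 3, 14, 12]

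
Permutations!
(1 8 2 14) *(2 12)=[0, 8, 14, 3, 4, 5, 6, 7, 12, 9, 10, 11, 2, 13, 1]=(1 8 12 2 14)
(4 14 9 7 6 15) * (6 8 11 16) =(4 14 9 7 8 11 16 6 15) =[0, 1, 2, 3, 14, 5, 15, 8, 11, 7, 10, 16, 12, 13, 9, 4, 6]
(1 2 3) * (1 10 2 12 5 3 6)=[0, 12, 6, 10, 4, 3, 1, 7, 8, 9, 2, 11, 5]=(1 12 5 3 10 2 6)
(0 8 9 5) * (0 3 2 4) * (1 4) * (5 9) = [8, 4, 1, 2, 0, 3, 6, 7, 5, 9] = (9)(0 8 5 3 2 1 4)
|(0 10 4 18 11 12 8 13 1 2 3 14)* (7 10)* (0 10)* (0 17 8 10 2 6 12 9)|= |(0 7 17 8 13 1 6 12 10 4 18 11 9)(2 3 14)|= 39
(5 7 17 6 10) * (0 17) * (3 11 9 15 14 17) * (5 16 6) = (0 3 11 9 15 14 17 5 7)(6 10 16) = [3, 1, 2, 11, 4, 7, 10, 0, 8, 15, 16, 9, 12, 13, 17, 14, 6, 5]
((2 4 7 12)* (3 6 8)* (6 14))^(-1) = ((2 4 7 12)(3 14 6 8))^(-1) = (2 12 7 4)(3 8 6 14)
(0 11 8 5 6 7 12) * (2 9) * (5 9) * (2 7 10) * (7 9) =(0 11 8 7 12)(2 5 6 10) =[11, 1, 5, 3, 4, 6, 10, 12, 7, 9, 2, 8, 0]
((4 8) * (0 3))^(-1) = ((0 3)(4 8))^(-1) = (0 3)(4 8)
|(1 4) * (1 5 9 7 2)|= |(1 4 5 9 7 2)|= 6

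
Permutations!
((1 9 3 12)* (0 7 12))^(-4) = (0 12 9)(1 3 7)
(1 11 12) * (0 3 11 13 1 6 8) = (0 3 11 12 6 8)(1 13) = [3, 13, 2, 11, 4, 5, 8, 7, 0, 9, 10, 12, 6, 1]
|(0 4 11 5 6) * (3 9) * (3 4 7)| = |(0 7 3 9 4 11 5 6)| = 8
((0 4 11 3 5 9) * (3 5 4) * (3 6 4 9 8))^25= (0 6 4 11 5 8 3 9)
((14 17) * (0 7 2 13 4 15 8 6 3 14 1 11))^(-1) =(0 11 1 17 14 3 6 8 15 4 13 2 7)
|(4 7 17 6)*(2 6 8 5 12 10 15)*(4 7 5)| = |(2 6 7 17 8 4 5 12 10 15)| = 10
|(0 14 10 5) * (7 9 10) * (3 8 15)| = 6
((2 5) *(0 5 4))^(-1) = ((0 5 2 4))^(-1) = (0 4 2 5)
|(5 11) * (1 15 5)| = 4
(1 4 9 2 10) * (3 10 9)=(1 4 3 10)(2 9)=[0, 4, 9, 10, 3, 5, 6, 7, 8, 2, 1]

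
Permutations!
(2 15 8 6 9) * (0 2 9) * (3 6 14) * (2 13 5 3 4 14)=[13, 1, 15, 6, 14, 3, 0, 7, 2, 9, 10, 11, 12, 5, 4, 8]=(0 13 5 3 6)(2 15 8)(4 14)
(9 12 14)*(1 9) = (1 9 12 14) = [0, 9, 2, 3, 4, 5, 6, 7, 8, 12, 10, 11, 14, 13, 1]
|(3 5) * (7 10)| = |(3 5)(7 10)| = 2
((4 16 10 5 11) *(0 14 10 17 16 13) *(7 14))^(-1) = ((0 7 14 10 5 11 4 13)(16 17))^(-1) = (0 13 4 11 5 10 14 7)(16 17)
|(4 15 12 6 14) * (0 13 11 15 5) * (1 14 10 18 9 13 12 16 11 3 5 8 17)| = |(0 12 6 10 18 9 13 3 5)(1 14 4 8 17)(11 15 16)| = 45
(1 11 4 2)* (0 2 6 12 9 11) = (0 2 1)(4 6 12 9 11) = [2, 0, 1, 3, 6, 5, 12, 7, 8, 11, 10, 4, 9]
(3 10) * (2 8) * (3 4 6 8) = [0, 1, 3, 10, 6, 5, 8, 7, 2, 9, 4] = (2 3 10 4 6 8)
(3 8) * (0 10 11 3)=(0 10 11 3 8)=[10, 1, 2, 8, 4, 5, 6, 7, 0, 9, 11, 3]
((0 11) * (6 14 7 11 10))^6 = (14)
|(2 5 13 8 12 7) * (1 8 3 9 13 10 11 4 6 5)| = 15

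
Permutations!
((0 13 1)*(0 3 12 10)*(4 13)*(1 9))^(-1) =(0 10 12 3 1 9 13 4)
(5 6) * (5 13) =[0, 1, 2, 3, 4, 6, 13, 7, 8, 9, 10, 11, 12, 5] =(5 6 13)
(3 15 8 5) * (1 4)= (1 4)(3 15 8 5)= [0, 4, 2, 15, 1, 3, 6, 7, 5, 9, 10, 11, 12, 13, 14, 8]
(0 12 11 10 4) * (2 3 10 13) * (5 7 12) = [5, 1, 3, 10, 0, 7, 6, 12, 8, 9, 4, 13, 11, 2] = (0 5 7 12 11 13 2 3 10 4)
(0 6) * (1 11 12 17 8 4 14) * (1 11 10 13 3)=[6, 10, 2, 1, 14, 5, 0, 7, 4, 9, 13, 12, 17, 3, 11, 15, 16, 8]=(0 6)(1 10 13 3)(4 14 11 12 17 8)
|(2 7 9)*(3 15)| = 6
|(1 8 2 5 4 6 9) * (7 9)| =8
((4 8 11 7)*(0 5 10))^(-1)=((0 5 10)(4 8 11 7))^(-1)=(0 10 5)(4 7 11 8)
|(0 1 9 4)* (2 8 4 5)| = 7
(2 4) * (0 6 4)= (0 6 4 2)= [6, 1, 0, 3, 2, 5, 4]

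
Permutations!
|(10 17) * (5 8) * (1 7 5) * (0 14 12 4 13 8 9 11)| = |(0 14 12 4 13 8 1 7 5 9 11)(10 17)| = 22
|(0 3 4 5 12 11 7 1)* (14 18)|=|(0 3 4 5 12 11 7 1)(14 18)|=8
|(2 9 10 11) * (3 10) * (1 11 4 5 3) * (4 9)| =|(1 11 2 4 5 3 10 9)| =8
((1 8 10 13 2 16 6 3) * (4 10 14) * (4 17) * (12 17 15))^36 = ((1 8 14 15 12 17 4 10 13 2 16 6 3))^36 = (1 16 10 12 8 6 13 17 14 3 2 4 15)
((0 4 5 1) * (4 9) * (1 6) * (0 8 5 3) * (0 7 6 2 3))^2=((0 9 4)(1 8 5 2 3 7 6))^2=(0 4 9)(1 5 3 6 8 2 7)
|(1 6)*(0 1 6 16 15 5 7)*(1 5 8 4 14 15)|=12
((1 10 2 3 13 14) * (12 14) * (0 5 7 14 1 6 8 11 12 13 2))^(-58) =(0 7 6 11 1)(5 14 8 12 10) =((0 5 7 14 6 8 11 12 1 10)(2 3))^(-58)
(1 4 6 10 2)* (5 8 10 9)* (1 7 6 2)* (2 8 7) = [0, 4, 2, 3, 8, 7, 9, 6, 10, 5, 1] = (1 4 8 10)(5 7 6 9)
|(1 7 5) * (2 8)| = 6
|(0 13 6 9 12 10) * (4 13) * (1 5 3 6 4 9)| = 4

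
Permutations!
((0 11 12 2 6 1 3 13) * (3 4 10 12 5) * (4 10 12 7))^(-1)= (0 13 3 5 11)(1 6 2 12 4 7 10)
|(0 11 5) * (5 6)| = 4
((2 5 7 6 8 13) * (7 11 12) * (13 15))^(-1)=(2 13 15 8 6 7 12 11 5)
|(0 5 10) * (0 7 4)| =5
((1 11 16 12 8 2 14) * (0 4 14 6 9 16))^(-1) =(0 11 1 14 4)(2 8 12 16 9 6)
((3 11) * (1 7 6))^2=(11)(1 6 7)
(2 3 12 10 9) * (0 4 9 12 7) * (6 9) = (0 4 6 9 2 3 7)(10 12) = [4, 1, 3, 7, 6, 5, 9, 0, 8, 2, 12, 11, 10]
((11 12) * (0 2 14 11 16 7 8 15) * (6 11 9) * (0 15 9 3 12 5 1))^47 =((0 2 14 3 12 16 7 8 9 6 11 5 1))^47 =(0 9 3 5 7 2 6 12 1 8 14 11 16)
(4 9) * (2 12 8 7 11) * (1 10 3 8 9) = (1 10 3 8 7 11 2 12 9 4) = [0, 10, 12, 8, 1, 5, 6, 11, 7, 4, 3, 2, 9]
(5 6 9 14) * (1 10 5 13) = [0, 10, 2, 3, 4, 6, 9, 7, 8, 14, 5, 11, 12, 1, 13] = (1 10 5 6 9 14 13)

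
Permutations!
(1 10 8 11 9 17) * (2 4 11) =[0, 10, 4, 3, 11, 5, 6, 7, 2, 17, 8, 9, 12, 13, 14, 15, 16, 1] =(1 10 8 2 4 11 9 17)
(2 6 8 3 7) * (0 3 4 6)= (0 3 7 2)(4 6 8)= [3, 1, 0, 7, 6, 5, 8, 2, 4]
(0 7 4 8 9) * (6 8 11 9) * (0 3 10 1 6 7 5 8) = (0 5 8 7 4 11 9 3 10 1 6) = [5, 6, 2, 10, 11, 8, 0, 4, 7, 3, 1, 9]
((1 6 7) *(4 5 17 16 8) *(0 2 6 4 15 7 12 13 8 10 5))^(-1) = (0 4 1 7 15 8 13 12 6 2)(5 10 16 17)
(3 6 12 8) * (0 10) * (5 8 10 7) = (0 7 5 8 3 6 12 10) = [7, 1, 2, 6, 4, 8, 12, 5, 3, 9, 0, 11, 10]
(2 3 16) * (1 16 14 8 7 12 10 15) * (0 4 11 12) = (0 4 11 12 10 15 1 16 2 3 14 8 7) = [4, 16, 3, 14, 11, 5, 6, 0, 7, 9, 15, 12, 10, 13, 8, 1, 2]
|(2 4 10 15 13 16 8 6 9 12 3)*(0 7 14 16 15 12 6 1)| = 30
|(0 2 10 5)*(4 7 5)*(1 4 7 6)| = |(0 2 10 7 5)(1 4 6)| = 15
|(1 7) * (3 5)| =|(1 7)(3 5)| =2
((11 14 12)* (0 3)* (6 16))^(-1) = ((0 3)(6 16)(11 14 12))^(-1) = (0 3)(6 16)(11 12 14)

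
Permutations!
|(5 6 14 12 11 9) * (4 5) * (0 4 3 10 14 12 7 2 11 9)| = |(0 4 5 6 12 9 3 10 14 7 2 11)| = 12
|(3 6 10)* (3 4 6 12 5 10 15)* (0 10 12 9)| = 14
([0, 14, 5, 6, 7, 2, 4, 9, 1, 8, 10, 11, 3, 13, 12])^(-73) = (1 8 9 7 4 6 3 12 14)(2 5)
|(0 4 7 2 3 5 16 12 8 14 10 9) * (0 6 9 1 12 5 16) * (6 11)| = |(0 4 7 2 3 16 5)(1 12 8 14 10)(6 9 11)| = 105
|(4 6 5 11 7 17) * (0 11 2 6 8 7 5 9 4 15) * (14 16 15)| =|(0 11 5 2 6 9 4 8 7 17 14 16 15)| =13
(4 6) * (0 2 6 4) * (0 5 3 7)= [2, 1, 6, 7, 4, 3, 5, 0]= (0 2 6 5 3 7)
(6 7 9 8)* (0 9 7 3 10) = (0 9 8 6 3 10) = [9, 1, 2, 10, 4, 5, 3, 7, 6, 8, 0]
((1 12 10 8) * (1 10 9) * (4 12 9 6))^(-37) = ((1 9)(4 12 6)(8 10))^(-37) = (1 9)(4 6 12)(8 10)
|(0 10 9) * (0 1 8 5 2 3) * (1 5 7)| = 6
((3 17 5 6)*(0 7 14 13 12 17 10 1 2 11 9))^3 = (0 13 5 10 11 7 12 6 1 9 14 17 3 2)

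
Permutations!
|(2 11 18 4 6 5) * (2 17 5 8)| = |(2 11 18 4 6 8)(5 17)| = 6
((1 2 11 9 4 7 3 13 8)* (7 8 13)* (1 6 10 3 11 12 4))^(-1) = (13)(1 9 11 7 3 10 6 8 4 12 2)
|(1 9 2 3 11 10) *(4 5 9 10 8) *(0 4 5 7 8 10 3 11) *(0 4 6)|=|(0 6)(1 3 4 7 8 5 9 2 11 10)|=10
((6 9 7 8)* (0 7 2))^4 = (0 9 8)(2 6 7)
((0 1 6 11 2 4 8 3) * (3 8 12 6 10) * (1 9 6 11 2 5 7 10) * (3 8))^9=(0 10 11 2)(3 7 12 6)(4 9 8 5)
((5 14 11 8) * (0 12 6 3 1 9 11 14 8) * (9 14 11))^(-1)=((0 12 6 3 1 14 11)(5 8))^(-1)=(0 11 14 1 3 6 12)(5 8)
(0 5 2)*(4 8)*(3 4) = (0 5 2)(3 4 8) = [5, 1, 0, 4, 8, 2, 6, 7, 3]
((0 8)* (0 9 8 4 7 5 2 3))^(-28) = (9)(0 7 2)(3 4 5)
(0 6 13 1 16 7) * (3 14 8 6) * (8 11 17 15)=(0 3 14 11 17 15 8 6 13 1 16 7)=[3, 16, 2, 14, 4, 5, 13, 0, 6, 9, 10, 17, 12, 1, 11, 8, 7, 15]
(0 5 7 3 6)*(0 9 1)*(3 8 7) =(0 5 3 6 9 1)(7 8) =[5, 0, 2, 6, 4, 3, 9, 8, 7, 1]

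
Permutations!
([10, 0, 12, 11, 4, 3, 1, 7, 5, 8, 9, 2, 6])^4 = [5, 8, 0, 6, 4, 12, 9, 7, 2, 11, 3, 1, 10]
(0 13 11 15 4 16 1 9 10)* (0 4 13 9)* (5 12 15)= [9, 0, 2, 3, 16, 12, 6, 7, 8, 10, 4, 5, 15, 11, 14, 13, 1]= (0 9 10 4 16 1)(5 12 15 13 11)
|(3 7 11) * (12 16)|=|(3 7 11)(12 16)|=6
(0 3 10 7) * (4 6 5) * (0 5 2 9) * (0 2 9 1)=[3, 0, 1, 10, 6, 4, 9, 5, 8, 2, 7]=(0 3 10 7 5 4 6 9 2 1)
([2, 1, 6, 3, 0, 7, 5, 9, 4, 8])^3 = (0 5 8 2 7 4 6 9)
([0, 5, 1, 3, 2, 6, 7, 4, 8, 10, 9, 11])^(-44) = (11)(1 4 6)(2 7 5)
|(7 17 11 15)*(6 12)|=|(6 12)(7 17 11 15)|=4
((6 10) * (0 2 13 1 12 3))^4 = ((0 2 13 1 12 3)(6 10))^4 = (0 12 13)(1 2 3)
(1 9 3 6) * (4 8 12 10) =[0, 9, 2, 6, 8, 5, 1, 7, 12, 3, 4, 11, 10] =(1 9 3 6)(4 8 12 10)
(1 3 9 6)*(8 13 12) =(1 3 9 6)(8 13 12) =[0, 3, 2, 9, 4, 5, 1, 7, 13, 6, 10, 11, 8, 12]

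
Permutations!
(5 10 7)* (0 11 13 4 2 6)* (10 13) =(0 11 10 7 5 13 4 2 6) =[11, 1, 6, 3, 2, 13, 0, 5, 8, 9, 7, 10, 12, 4]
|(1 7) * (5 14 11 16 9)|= |(1 7)(5 14 11 16 9)|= 10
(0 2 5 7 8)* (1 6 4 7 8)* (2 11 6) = (0 11 6 4 7 1 2 5 8) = [11, 2, 5, 3, 7, 8, 4, 1, 0, 9, 10, 6]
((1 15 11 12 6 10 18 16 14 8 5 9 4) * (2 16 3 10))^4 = ((1 15 11 12 6 2 16 14 8 5 9 4)(3 10 18))^4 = (1 6 8)(2 5 15)(3 10 18)(4 12 14)(9 11 16)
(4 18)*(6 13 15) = (4 18)(6 13 15) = [0, 1, 2, 3, 18, 5, 13, 7, 8, 9, 10, 11, 12, 15, 14, 6, 16, 17, 4]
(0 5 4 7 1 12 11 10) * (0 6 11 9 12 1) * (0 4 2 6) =(0 5 2 6 11 10)(4 7)(9 12) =[5, 1, 6, 3, 7, 2, 11, 4, 8, 12, 0, 10, 9]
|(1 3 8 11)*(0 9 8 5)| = |(0 9 8 11 1 3 5)| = 7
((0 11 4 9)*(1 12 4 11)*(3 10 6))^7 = ((0 1 12 4 9)(3 10 6))^7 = (0 12 9 1 4)(3 10 6)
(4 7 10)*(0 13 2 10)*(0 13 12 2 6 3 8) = (0 12 2 10 4 7 13 6 3 8) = [12, 1, 10, 8, 7, 5, 3, 13, 0, 9, 4, 11, 2, 6]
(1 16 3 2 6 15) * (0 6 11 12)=[6, 16, 11, 2, 4, 5, 15, 7, 8, 9, 10, 12, 0, 13, 14, 1, 3]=(0 6 15 1 16 3 2 11 12)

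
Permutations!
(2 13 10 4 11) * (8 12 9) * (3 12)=(2 13 10 4 11)(3 12 9 8)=[0, 1, 13, 12, 11, 5, 6, 7, 3, 8, 4, 2, 9, 10]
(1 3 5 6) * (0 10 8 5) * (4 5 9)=(0 10 8 9 4 5 6 1 3)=[10, 3, 2, 0, 5, 6, 1, 7, 9, 4, 8]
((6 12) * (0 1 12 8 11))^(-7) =(0 11 8 6 12 1)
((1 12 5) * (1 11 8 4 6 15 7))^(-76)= ((1 12 5 11 8 4 6 15 7))^(-76)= (1 4 12 6 5 15 11 7 8)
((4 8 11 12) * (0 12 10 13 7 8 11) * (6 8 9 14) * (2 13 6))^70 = ((0 12 4 11 10 6 8)(2 13 7 9 14))^70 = (14)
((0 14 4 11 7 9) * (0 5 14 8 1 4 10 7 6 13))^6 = (0 13 6 11 4 1 8)(5 14 10 7 9)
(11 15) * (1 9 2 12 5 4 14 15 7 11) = (1 9 2 12 5 4 14 15)(7 11) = [0, 9, 12, 3, 14, 4, 6, 11, 8, 2, 10, 7, 5, 13, 15, 1]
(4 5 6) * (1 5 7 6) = [0, 5, 2, 3, 7, 1, 4, 6] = (1 5)(4 7 6)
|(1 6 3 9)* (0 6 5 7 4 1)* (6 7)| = |(0 7 4 1 5 6 3 9)| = 8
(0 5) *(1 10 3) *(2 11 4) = (0 5)(1 10 3)(2 11 4) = [5, 10, 11, 1, 2, 0, 6, 7, 8, 9, 3, 4]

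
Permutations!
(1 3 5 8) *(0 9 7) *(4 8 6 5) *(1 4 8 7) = (0 9 1 3 8 4 7)(5 6) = [9, 3, 2, 8, 7, 6, 5, 0, 4, 1]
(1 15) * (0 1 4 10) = (0 1 15 4 10) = [1, 15, 2, 3, 10, 5, 6, 7, 8, 9, 0, 11, 12, 13, 14, 4]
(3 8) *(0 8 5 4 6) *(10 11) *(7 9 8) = (0 7 9 8 3 5 4 6)(10 11) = [7, 1, 2, 5, 6, 4, 0, 9, 3, 8, 11, 10]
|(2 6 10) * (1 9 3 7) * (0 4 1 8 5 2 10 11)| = 11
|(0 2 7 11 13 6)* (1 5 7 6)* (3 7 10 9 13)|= 15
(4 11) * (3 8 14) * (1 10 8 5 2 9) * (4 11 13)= (1 10 8 14 3 5 2 9)(4 13)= [0, 10, 9, 5, 13, 2, 6, 7, 14, 1, 8, 11, 12, 4, 3]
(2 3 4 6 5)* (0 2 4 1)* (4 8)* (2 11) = (0 11 2 3 1)(4 6 5 8) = [11, 0, 3, 1, 6, 8, 5, 7, 4, 9, 10, 2]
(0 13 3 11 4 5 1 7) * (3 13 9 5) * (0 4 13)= (0 9 5 1 7 4 3 11 13)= [9, 7, 2, 11, 3, 1, 6, 4, 8, 5, 10, 13, 12, 0]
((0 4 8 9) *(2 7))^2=((0 4 8 9)(2 7))^2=(0 8)(4 9)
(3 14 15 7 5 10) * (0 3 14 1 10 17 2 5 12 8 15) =(0 3 1 10 14)(2 5 17)(7 12 8 15) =[3, 10, 5, 1, 4, 17, 6, 12, 15, 9, 14, 11, 8, 13, 0, 7, 16, 2]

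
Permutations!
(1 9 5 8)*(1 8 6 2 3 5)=(1 9)(2 3 5 6)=[0, 9, 3, 5, 4, 6, 2, 7, 8, 1]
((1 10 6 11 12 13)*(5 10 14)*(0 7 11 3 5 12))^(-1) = ((0 7 11)(1 14 12 13)(3 5 10 6))^(-1) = (0 11 7)(1 13 12 14)(3 6 10 5)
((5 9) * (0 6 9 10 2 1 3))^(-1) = ((0 6 9 5 10 2 1 3))^(-1) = (0 3 1 2 10 5 9 6)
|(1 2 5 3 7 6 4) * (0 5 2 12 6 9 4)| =|(0 5 3 7 9 4 1 12 6)| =9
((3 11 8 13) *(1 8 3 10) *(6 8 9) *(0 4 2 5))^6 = (13)(0 2)(4 5)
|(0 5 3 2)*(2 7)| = 5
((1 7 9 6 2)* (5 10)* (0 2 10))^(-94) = (0 1 9 10)(2 7 6 5)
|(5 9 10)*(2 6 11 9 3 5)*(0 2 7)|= |(0 2 6 11 9 10 7)(3 5)|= 14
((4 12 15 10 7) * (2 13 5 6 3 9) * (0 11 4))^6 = ((0 11 4 12 15 10 7)(2 13 5 6 3 9))^6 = (0 7 10 15 12 4 11)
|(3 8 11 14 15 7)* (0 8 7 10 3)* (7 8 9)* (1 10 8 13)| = |(0 9 7)(1 10 3 13)(8 11 14 15)| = 12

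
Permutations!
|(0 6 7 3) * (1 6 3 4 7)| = 2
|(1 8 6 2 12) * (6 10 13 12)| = 10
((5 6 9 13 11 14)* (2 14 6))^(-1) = (2 5 14)(6 11 13 9)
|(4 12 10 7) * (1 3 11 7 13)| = 8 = |(1 3 11 7 4 12 10 13)|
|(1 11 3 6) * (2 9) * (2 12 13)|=|(1 11 3 6)(2 9 12 13)|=4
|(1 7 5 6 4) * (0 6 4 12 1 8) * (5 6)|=|(0 5 4 8)(1 7 6 12)|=4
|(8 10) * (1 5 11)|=|(1 5 11)(8 10)|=6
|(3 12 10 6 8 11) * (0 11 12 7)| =4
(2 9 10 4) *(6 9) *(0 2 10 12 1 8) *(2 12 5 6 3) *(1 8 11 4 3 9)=[12, 11, 9, 2, 10, 6, 1, 7, 0, 5, 3, 4, 8]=(0 12 8)(1 11 4 10 3 2 9 5 6)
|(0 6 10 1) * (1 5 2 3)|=7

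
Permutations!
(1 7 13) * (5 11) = [0, 7, 2, 3, 4, 11, 6, 13, 8, 9, 10, 5, 12, 1] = (1 7 13)(5 11)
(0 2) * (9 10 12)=[2, 1, 0, 3, 4, 5, 6, 7, 8, 10, 12, 11, 9]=(0 2)(9 10 12)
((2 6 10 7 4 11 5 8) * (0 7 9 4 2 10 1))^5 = (4 9 10 8 5 11)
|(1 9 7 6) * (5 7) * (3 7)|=6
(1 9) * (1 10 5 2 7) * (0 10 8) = [10, 9, 7, 3, 4, 2, 6, 1, 0, 8, 5] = (0 10 5 2 7 1 9 8)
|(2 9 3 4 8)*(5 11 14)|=15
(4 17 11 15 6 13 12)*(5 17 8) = (4 8 5 17 11 15 6 13 12) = [0, 1, 2, 3, 8, 17, 13, 7, 5, 9, 10, 15, 4, 12, 14, 6, 16, 11]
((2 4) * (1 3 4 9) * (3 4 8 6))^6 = ((1 4 2 9)(3 8 6))^6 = (1 2)(4 9)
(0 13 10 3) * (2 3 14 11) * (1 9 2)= (0 13 10 14 11 1 9 2 3)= [13, 9, 3, 0, 4, 5, 6, 7, 8, 2, 14, 1, 12, 10, 11]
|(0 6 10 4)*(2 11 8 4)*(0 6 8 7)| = |(0 8 4 6 10 2 11 7)| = 8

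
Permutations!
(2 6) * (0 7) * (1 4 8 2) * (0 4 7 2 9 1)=(0 2 6)(1 7 4 8 9)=[2, 7, 6, 3, 8, 5, 0, 4, 9, 1]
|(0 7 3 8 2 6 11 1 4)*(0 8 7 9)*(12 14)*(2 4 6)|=6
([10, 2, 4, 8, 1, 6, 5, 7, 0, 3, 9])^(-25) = (10)(1 4 2)(5 6)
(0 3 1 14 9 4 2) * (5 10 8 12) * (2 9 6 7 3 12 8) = [12, 14, 0, 1, 9, 10, 7, 3, 8, 4, 2, 11, 5, 13, 6] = (0 12 5 10 2)(1 14 6 7 3)(4 9)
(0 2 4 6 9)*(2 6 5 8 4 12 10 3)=(0 6 9)(2 12 10 3)(4 5 8)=[6, 1, 12, 2, 5, 8, 9, 7, 4, 0, 3, 11, 10]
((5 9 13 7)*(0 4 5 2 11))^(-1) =((0 4 5 9 13 7 2 11))^(-1) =(0 11 2 7 13 9 5 4)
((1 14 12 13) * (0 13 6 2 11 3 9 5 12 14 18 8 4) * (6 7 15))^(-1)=(0 4 8 18 1 13)(2 6 15 7 12 5 9 3 11)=((0 13 1 18 8 4)(2 11 3 9 5 12 7 15 6))^(-1)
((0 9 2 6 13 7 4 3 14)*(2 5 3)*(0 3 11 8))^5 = (3 14)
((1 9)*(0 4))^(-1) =((0 4)(1 9))^(-1) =(0 4)(1 9)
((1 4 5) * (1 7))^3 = (1 7 5 4)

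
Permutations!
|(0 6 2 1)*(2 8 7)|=6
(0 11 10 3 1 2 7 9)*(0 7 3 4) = [11, 2, 3, 1, 0, 5, 6, 9, 8, 7, 4, 10] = (0 11 10 4)(1 2 3)(7 9)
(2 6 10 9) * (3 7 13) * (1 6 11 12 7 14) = (1 6 10 9 2 11 12 7 13 3 14) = [0, 6, 11, 14, 4, 5, 10, 13, 8, 2, 9, 12, 7, 3, 1]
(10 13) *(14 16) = (10 13)(14 16) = [0, 1, 2, 3, 4, 5, 6, 7, 8, 9, 13, 11, 12, 10, 16, 15, 14]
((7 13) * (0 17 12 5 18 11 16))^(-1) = (0 16 11 18 5 12 17)(7 13)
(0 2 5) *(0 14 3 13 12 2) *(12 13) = [0, 1, 5, 12, 4, 14, 6, 7, 8, 9, 10, 11, 2, 13, 3] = (2 5 14 3 12)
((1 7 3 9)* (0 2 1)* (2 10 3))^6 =(0 3)(9 10)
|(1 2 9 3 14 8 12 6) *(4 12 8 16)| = |(1 2 9 3 14 16 4 12 6)| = 9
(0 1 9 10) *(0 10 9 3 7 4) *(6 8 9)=(10)(0 1 3 7 4)(6 8 9)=[1, 3, 2, 7, 0, 5, 8, 4, 9, 6, 10]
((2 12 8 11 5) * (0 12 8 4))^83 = (0 4 12)(2 5 11 8) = ((0 12 4)(2 8 11 5))^83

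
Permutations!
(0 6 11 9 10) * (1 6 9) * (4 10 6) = (0 9 6 11 1 4 10) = [9, 4, 2, 3, 10, 5, 11, 7, 8, 6, 0, 1]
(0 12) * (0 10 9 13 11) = (0 12 10 9 13 11) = [12, 1, 2, 3, 4, 5, 6, 7, 8, 13, 9, 0, 10, 11]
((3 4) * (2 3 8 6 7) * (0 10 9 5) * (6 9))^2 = (0 6 2 4 9)(3 8 5 10 7)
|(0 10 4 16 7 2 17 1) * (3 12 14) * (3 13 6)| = 40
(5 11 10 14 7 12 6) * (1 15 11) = (1 15 11 10 14 7 12 6 5) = [0, 15, 2, 3, 4, 1, 5, 12, 8, 9, 14, 10, 6, 13, 7, 11]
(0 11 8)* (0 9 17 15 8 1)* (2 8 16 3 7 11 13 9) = (0 13 9 17 15 16 3 7 11 1)(2 8) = [13, 0, 8, 7, 4, 5, 6, 11, 2, 17, 10, 1, 12, 9, 14, 16, 3, 15]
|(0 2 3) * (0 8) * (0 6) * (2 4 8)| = 4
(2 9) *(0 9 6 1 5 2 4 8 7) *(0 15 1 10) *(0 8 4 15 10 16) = (0 9 15 1 5 2 6 16)(7 10 8) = [9, 5, 6, 3, 4, 2, 16, 10, 7, 15, 8, 11, 12, 13, 14, 1, 0]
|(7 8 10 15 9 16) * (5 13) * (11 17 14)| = 6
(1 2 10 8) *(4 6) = (1 2 10 8)(4 6) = [0, 2, 10, 3, 6, 5, 4, 7, 1, 9, 8]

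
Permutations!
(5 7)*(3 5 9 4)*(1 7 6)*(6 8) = [0, 7, 2, 5, 3, 8, 1, 9, 6, 4] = (1 7 9 4 3 5 8 6)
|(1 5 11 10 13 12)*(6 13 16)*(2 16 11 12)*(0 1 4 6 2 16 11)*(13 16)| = 10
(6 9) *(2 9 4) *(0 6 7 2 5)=[6, 1, 9, 3, 5, 0, 4, 2, 8, 7]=(0 6 4 5)(2 9 7)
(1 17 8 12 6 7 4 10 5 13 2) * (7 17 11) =[0, 11, 1, 3, 10, 13, 17, 4, 12, 9, 5, 7, 6, 2, 14, 15, 16, 8] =(1 11 7 4 10 5 13 2)(6 17 8 12)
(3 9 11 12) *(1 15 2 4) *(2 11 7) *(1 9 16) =(1 15 11 12 3 16)(2 4 9 7) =[0, 15, 4, 16, 9, 5, 6, 2, 8, 7, 10, 12, 3, 13, 14, 11, 1]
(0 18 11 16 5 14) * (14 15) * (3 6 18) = (0 3 6 18 11 16 5 15 14) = [3, 1, 2, 6, 4, 15, 18, 7, 8, 9, 10, 16, 12, 13, 0, 14, 5, 17, 11]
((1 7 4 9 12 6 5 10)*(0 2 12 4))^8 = (12)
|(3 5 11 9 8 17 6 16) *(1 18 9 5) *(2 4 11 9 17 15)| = 42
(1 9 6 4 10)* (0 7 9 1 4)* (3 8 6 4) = (0 7 9 4 10 3 8 6) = [7, 1, 2, 8, 10, 5, 0, 9, 6, 4, 3]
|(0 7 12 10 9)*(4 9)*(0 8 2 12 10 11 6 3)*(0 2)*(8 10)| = |(0 7 8)(2 12 11 6 3)(4 9 10)| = 15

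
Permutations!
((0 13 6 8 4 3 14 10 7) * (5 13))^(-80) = ((0 5 13 6 8 4 3 14 10 7))^(-80) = (14)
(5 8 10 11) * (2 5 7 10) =(2 5 8)(7 10 11) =[0, 1, 5, 3, 4, 8, 6, 10, 2, 9, 11, 7]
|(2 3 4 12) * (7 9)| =|(2 3 4 12)(7 9)| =4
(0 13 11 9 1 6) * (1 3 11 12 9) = [13, 6, 2, 11, 4, 5, 0, 7, 8, 3, 10, 1, 9, 12] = (0 13 12 9 3 11 1 6)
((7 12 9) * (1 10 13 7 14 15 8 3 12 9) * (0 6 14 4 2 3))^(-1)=((0 6 14 15 8)(1 10 13 7 9 4 2 3 12))^(-1)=(0 8 15 14 6)(1 12 3 2 4 9 7 13 10)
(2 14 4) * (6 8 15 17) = [0, 1, 14, 3, 2, 5, 8, 7, 15, 9, 10, 11, 12, 13, 4, 17, 16, 6] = (2 14 4)(6 8 15 17)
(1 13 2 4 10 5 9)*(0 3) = (0 3)(1 13 2 4 10 5 9) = [3, 13, 4, 0, 10, 9, 6, 7, 8, 1, 5, 11, 12, 2]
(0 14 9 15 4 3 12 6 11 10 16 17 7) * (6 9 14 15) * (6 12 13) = [15, 1, 2, 13, 3, 5, 11, 0, 8, 12, 16, 10, 9, 6, 14, 4, 17, 7] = (0 15 4 3 13 6 11 10 16 17 7)(9 12)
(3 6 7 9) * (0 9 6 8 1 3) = (0 9)(1 3 8)(6 7) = [9, 3, 2, 8, 4, 5, 7, 6, 1, 0]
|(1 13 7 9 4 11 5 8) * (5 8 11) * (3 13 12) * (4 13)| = |(1 12 3 4 5 11 8)(7 9 13)| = 21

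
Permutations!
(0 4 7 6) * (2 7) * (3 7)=(0 4 2 3 7 6)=[4, 1, 3, 7, 2, 5, 0, 6]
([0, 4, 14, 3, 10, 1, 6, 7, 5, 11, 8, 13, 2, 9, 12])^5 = [0, 1, 12, 3, 4, 5, 6, 7, 8, 13, 10, 9, 14, 11, 2]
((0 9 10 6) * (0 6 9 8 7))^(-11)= ((0 8 7)(9 10))^(-11)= (0 8 7)(9 10)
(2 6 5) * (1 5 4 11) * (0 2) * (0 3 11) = [2, 5, 6, 11, 0, 3, 4, 7, 8, 9, 10, 1] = (0 2 6 4)(1 5 3 11)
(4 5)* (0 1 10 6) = (0 1 10 6)(4 5) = [1, 10, 2, 3, 5, 4, 0, 7, 8, 9, 6]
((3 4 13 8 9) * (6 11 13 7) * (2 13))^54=((2 13 8 9 3 4 7 6 11))^54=(13)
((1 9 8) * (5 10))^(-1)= (1 8 9)(5 10)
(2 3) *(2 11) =(2 3 11) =[0, 1, 3, 11, 4, 5, 6, 7, 8, 9, 10, 2]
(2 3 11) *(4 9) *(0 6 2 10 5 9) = (0 6 2 3 11 10 5 9 4) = [6, 1, 3, 11, 0, 9, 2, 7, 8, 4, 5, 10]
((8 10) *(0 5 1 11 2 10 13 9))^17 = (0 9 13 8 10 2 11 1 5)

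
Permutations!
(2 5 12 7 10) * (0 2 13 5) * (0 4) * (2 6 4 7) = (0 6 4)(2 7 10 13 5 12) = [6, 1, 7, 3, 0, 12, 4, 10, 8, 9, 13, 11, 2, 5]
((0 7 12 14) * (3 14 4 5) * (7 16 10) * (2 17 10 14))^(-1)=((0 16 14)(2 17 10 7 12 4 5 3))^(-1)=(0 14 16)(2 3 5 4 12 7 10 17)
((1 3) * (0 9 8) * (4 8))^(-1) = ((0 9 4 8)(1 3))^(-1) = (0 8 4 9)(1 3)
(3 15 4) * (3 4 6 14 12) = (3 15 6 14 12) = [0, 1, 2, 15, 4, 5, 14, 7, 8, 9, 10, 11, 3, 13, 12, 6]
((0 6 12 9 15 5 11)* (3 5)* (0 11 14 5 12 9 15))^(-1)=((0 6 9)(3 12 15)(5 14))^(-1)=(0 9 6)(3 15 12)(5 14)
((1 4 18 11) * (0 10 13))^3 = (1 11 18 4)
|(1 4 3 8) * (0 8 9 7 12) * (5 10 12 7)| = 9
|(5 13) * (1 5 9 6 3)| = |(1 5 13 9 6 3)| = 6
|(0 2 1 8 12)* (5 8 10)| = 7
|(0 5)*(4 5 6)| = |(0 6 4 5)| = 4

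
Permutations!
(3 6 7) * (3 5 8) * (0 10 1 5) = (0 10 1 5 8 3 6 7) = [10, 5, 2, 6, 4, 8, 7, 0, 3, 9, 1]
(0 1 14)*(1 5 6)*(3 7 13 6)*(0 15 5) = (1 14 15 5 3 7 13 6) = [0, 14, 2, 7, 4, 3, 1, 13, 8, 9, 10, 11, 12, 6, 15, 5]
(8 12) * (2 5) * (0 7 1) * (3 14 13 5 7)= [3, 0, 7, 14, 4, 2, 6, 1, 12, 9, 10, 11, 8, 5, 13]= (0 3 14 13 5 2 7 1)(8 12)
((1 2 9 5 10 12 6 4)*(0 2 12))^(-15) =(1 12 6 4)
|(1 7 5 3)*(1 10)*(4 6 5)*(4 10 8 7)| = 8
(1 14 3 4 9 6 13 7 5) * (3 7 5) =(1 14 7 3 4 9 6 13 5) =[0, 14, 2, 4, 9, 1, 13, 3, 8, 6, 10, 11, 12, 5, 7]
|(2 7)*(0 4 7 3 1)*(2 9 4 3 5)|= |(0 3 1)(2 5)(4 7 9)|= 6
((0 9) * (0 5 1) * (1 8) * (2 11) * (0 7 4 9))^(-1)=(1 8 5 9 4 7)(2 11)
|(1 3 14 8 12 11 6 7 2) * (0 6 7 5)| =|(0 6 5)(1 3 14 8 12 11 7 2)| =24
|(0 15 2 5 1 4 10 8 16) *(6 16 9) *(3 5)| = 12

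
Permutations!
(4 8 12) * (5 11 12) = (4 8 5 11 12) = [0, 1, 2, 3, 8, 11, 6, 7, 5, 9, 10, 12, 4]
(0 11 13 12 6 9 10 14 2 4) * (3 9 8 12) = (0 11 13 3 9 10 14 2 4)(6 8 12) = [11, 1, 4, 9, 0, 5, 8, 7, 12, 10, 14, 13, 6, 3, 2]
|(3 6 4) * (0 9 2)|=|(0 9 2)(3 6 4)|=3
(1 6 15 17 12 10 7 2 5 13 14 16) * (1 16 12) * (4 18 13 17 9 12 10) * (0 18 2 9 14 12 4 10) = (0 18 13 12 10 7 9 4 2 5 17 1 6 15 14) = [18, 6, 5, 3, 2, 17, 15, 9, 8, 4, 7, 11, 10, 12, 0, 14, 16, 1, 13]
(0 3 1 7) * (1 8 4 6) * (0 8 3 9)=(0 9)(1 7 8 4 6)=[9, 7, 2, 3, 6, 5, 1, 8, 4, 0]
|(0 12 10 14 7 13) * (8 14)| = 7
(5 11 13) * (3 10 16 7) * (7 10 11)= (3 11 13 5 7)(10 16)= [0, 1, 2, 11, 4, 7, 6, 3, 8, 9, 16, 13, 12, 5, 14, 15, 10]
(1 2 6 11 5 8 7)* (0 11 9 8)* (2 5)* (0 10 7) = (0 11 2 6 9 8)(1 5 10 7) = [11, 5, 6, 3, 4, 10, 9, 1, 0, 8, 7, 2]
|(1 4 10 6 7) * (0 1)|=|(0 1 4 10 6 7)|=6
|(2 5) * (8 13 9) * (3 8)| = |(2 5)(3 8 13 9)| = 4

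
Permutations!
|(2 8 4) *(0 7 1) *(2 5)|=|(0 7 1)(2 8 4 5)|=12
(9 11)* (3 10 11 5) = (3 10 11 9 5) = [0, 1, 2, 10, 4, 3, 6, 7, 8, 5, 11, 9]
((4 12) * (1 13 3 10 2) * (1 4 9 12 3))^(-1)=(1 13)(2 10 3 4)(9 12)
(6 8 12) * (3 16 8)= (3 16 8 12 6)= [0, 1, 2, 16, 4, 5, 3, 7, 12, 9, 10, 11, 6, 13, 14, 15, 8]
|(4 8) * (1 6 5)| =|(1 6 5)(4 8)| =6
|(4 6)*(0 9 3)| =|(0 9 3)(4 6)| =6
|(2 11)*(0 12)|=2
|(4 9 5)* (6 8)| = |(4 9 5)(6 8)| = 6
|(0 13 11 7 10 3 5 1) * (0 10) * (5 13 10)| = |(0 10 3 13 11 7)(1 5)| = 6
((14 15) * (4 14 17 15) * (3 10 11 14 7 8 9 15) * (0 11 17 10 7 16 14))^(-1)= ((0 11)(3 7 8 9 15 10 17)(4 16 14))^(-1)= (0 11)(3 17 10 15 9 8 7)(4 14 16)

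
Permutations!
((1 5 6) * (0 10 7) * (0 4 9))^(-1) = ((0 10 7 4 9)(1 5 6))^(-1) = (0 9 4 7 10)(1 6 5)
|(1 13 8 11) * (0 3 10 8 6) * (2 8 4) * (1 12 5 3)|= 8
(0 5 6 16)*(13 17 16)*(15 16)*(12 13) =(0 5 6 12 13 17 15 16) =[5, 1, 2, 3, 4, 6, 12, 7, 8, 9, 10, 11, 13, 17, 14, 16, 0, 15]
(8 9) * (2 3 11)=(2 3 11)(8 9)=[0, 1, 3, 11, 4, 5, 6, 7, 9, 8, 10, 2]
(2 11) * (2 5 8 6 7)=(2 11 5 8 6 7)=[0, 1, 11, 3, 4, 8, 7, 2, 6, 9, 10, 5]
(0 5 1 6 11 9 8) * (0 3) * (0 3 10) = (0 5 1 6 11 9 8 10) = [5, 6, 2, 3, 4, 1, 11, 7, 10, 8, 0, 9]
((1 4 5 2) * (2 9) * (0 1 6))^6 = (0 6 2 9 5 4 1)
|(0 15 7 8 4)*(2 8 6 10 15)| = 4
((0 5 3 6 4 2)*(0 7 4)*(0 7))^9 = ((0 5 3 6 7 4 2))^9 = (0 3 7 2 5 6 4)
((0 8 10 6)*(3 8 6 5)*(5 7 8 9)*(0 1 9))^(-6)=((0 6 1 9 5 3)(7 8 10))^(-6)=(10)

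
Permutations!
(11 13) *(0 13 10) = [13, 1, 2, 3, 4, 5, 6, 7, 8, 9, 0, 10, 12, 11] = (0 13 11 10)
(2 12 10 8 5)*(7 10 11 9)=(2 12 11 9 7 10 8 5)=[0, 1, 12, 3, 4, 2, 6, 10, 5, 7, 8, 9, 11]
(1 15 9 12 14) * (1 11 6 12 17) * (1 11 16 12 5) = (1 15 9 17 11 6 5)(12 14 16) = [0, 15, 2, 3, 4, 1, 5, 7, 8, 17, 10, 6, 14, 13, 16, 9, 12, 11]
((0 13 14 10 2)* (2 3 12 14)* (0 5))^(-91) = ((0 13 2 5)(3 12 14 10))^(-91) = (0 13 2 5)(3 12 14 10)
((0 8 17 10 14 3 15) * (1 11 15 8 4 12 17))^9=((0 4 12 17 10 14 3 8 1 11 15))^9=(0 11 8 14 17 4 15 1 3 10 12)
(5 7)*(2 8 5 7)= [0, 1, 8, 3, 4, 2, 6, 7, 5]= (2 8 5)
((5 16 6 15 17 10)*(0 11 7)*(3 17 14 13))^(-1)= ((0 11 7)(3 17 10 5 16 6 15 14 13))^(-1)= (0 7 11)(3 13 14 15 6 16 5 10 17)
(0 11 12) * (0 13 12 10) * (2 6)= [11, 1, 6, 3, 4, 5, 2, 7, 8, 9, 0, 10, 13, 12]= (0 11 10)(2 6)(12 13)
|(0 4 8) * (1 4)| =4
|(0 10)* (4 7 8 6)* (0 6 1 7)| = 12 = |(0 10 6 4)(1 7 8)|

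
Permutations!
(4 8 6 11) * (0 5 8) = [5, 1, 2, 3, 0, 8, 11, 7, 6, 9, 10, 4] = (0 5 8 6 11 4)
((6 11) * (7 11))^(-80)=((6 7 11))^(-80)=(6 7 11)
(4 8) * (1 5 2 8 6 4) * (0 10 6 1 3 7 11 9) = (0 10 6 4 1 5 2 8 3 7 11 9) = [10, 5, 8, 7, 1, 2, 4, 11, 3, 0, 6, 9]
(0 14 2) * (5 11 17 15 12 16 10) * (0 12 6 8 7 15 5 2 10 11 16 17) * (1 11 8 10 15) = (0 14 15 6 10 2 12 17 5 16 8 7 1 11) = [14, 11, 12, 3, 4, 16, 10, 1, 7, 9, 2, 0, 17, 13, 15, 6, 8, 5]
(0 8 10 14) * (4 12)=(0 8 10 14)(4 12)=[8, 1, 2, 3, 12, 5, 6, 7, 10, 9, 14, 11, 4, 13, 0]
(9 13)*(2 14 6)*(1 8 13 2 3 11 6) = (1 8 13 9 2 14)(3 11 6) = [0, 8, 14, 11, 4, 5, 3, 7, 13, 2, 10, 6, 12, 9, 1]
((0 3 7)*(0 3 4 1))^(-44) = ((0 4 1)(3 7))^(-44) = (7)(0 4 1)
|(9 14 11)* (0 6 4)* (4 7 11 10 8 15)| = 10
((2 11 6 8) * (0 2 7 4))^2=(0 11 8 4 2 6 7)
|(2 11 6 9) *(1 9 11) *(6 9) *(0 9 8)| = |(0 9 2 1 6 11 8)| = 7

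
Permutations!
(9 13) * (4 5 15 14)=(4 5 15 14)(9 13)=[0, 1, 2, 3, 5, 15, 6, 7, 8, 13, 10, 11, 12, 9, 4, 14]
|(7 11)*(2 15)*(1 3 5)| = 6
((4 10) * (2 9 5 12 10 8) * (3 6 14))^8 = ((2 9 5 12 10 4 8)(3 6 14))^8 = (2 9 5 12 10 4 8)(3 14 6)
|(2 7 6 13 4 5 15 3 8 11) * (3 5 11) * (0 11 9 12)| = |(0 11 2 7 6 13 4 9 12)(3 8)(5 15)| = 18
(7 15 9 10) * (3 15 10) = (3 15 9)(7 10) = [0, 1, 2, 15, 4, 5, 6, 10, 8, 3, 7, 11, 12, 13, 14, 9]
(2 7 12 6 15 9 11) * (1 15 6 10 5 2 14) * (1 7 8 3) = [0, 15, 8, 1, 4, 2, 6, 12, 3, 11, 5, 14, 10, 13, 7, 9] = (1 15 9 11 14 7 12 10 5 2 8 3)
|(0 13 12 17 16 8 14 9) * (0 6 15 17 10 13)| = 21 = |(6 15 17 16 8 14 9)(10 13 12)|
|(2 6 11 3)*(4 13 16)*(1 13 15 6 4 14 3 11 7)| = |(1 13 16 14 3 2 4 15 6 7)| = 10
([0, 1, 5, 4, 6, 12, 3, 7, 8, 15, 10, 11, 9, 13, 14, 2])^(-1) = (2 15 9 12 5)(3 6 4)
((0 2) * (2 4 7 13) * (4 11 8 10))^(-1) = (0 2 13 7 4 10 8 11)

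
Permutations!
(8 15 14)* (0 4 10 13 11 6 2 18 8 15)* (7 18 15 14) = (0 4 10 13 11 6 2 15 7 18 8) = [4, 1, 15, 3, 10, 5, 2, 18, 0, 9, 13, 6, 12, 11, 14, 7, 16, 17, 8]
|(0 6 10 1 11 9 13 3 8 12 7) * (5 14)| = |(0 6 10 1 11 9 13 3 8 12 7)(5 14)| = 22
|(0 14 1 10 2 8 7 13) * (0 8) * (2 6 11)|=21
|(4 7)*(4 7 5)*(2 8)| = 2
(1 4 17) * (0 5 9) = (0 5 9)(1 4 17) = [5, 4, 2, 3, 17, 9, 6, 7, 8, 0, 10, 11, 12, 13, 14, 15, 16, 1]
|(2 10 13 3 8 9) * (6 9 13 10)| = |(2 6 9)(3 8 13)| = 3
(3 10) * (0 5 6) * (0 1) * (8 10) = [5, 0, 2, 8, 4, 6, 1, 7, 10, 9, 3] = (0 5 6 1)(3 8 10)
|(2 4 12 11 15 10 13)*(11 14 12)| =6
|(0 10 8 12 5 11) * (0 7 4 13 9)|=|(0 10 8 12 5 11 7 4 13 9)|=10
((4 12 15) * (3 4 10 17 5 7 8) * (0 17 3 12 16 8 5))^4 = (17)(3 12 4 15 16 10 8)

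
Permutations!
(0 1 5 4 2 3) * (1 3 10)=[3, 5, 10, 0, 2, 4, 6, 7, 8, 9, 1]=(0 3)(1 5 4 2 10)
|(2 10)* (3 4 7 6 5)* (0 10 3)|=|(0 10 2 3 4 7 6 5)|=8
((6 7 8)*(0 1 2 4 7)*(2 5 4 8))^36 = ((0 1 5 4 7 2 8 6))^36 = (0 7)(1 2)(4 6)(5 8)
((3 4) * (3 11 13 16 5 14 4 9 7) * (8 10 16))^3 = ((3 9 7)(4 11 13 8 10 16 5 14))^3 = (4 8 5 11 10 14 13 16)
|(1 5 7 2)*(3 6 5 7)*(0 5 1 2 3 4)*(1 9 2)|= 6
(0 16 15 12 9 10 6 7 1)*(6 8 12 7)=[16, 0, 2, 3, 4, 5, 6, 1, 12, 10, 8, 11, 9, 13, 14, 7, 15]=(0 16 15 7 1)(8 12 9 10)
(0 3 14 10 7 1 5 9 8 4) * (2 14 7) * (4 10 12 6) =(0 3 7 1 5 9 8 10 2 14 12 6 4) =[3, 5, 14, 7, 0, 9, 4, 1, 10, 8, 2, 11, 6, 13, 12]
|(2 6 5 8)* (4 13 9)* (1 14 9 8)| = |(1 14 9 4 13 8 2 6 5)| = 9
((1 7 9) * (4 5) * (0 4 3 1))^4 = ((0 4 5 3 1 7 9))^4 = (0 1 4 7 5 9 3)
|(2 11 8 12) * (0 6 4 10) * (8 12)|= 12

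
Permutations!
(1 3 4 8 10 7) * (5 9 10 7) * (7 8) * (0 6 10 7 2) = (0 6 10 5 9 7 1 3 4 2) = [6, 3, 0, 4, 2, 9, 10, 1, 8, 7, 5]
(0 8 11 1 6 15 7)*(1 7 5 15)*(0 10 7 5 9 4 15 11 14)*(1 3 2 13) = (0 8 14)(1 6 3 2 13)(4 15 9)(5 11)(7 10) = [8, 6, 13, 2, 15, 11, 3, 10, 14, 4, 7, 5, 12, 1, 0, 9]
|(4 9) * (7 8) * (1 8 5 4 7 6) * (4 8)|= |(1 4 9 7 5 8 6)|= 7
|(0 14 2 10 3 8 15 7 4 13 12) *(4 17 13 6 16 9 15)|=15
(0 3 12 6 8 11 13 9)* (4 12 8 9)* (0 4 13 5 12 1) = [3, 0, 2, 8, 1, 12, 9, 7, 11, 4, 10, 5, 6, 13] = (13)(0 3 8 11 5 12 6 9 4 1)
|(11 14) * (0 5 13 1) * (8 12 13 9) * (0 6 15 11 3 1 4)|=42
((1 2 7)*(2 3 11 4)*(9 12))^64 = (12)(1 2 11)(3 7 4)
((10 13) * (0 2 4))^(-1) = (0 4 2)(10 13)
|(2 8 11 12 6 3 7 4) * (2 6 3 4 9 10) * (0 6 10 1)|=|(0 6 4 10 2 8 11 12 3 7 9 1)|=12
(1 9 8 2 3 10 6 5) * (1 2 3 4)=[0, 9, 4, 10, 1, 2, 5, 7, 3, 8, 6]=(1 9 8 3 10 6 5 2 4)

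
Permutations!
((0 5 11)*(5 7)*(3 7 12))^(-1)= ((0 12 3 7 5 11))^(-1)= (0 11 5 7 3 12)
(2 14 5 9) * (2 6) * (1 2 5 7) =(1 2 14 7)(5 9 6) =[0, 2, 14, 3, 4, 9, 5, 1, 8, 6, 10, 11, 12, 13, 7]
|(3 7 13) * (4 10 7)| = |(3 4 10 7 13)| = 5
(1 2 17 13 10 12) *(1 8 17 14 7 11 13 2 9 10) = (1 9 10 12 8 17 2 14 7 11 13) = [0, 9, 14, 3, 4, 5, 6, 11, 17, 10, 12, 13, 8, 1, 7, 15, 16, 2]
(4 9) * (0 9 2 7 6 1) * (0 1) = [9, 1, 7, 3, 2, 5, 0, 6, 8, 4] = (0 9 4 2 7 6)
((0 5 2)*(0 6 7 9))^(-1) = (0 9 7 6 2 5)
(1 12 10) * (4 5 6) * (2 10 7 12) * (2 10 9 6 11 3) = (1 10)(2 9 6 4 5 11 3)(7 12) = [0, 10, 9, 2, 5, 11, 4, 12, 8, 6, 1, 3, 7]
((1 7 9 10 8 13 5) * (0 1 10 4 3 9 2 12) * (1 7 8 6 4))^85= (0 7 2 12)(1 10 9 5 3 13 4 8 6)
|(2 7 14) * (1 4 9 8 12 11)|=|(1 4 9 8 12 11)(2 7 14)|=6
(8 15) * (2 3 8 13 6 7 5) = (2 3 8 15 13 6 7 5) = [0, 1, 3, 8, 4, 2, 7, 5, 15, 9, 10, 11, 12, 6, 14, 13]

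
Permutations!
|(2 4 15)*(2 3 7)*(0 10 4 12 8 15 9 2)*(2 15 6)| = |(0 10 4 9 15 3 7)(2 12 8 6)| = 28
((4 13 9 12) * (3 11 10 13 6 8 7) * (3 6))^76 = ((3 11 10 13 9 12 4)(6 8 7))^76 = (3 4 12 9 13 10 11)(6 8 7)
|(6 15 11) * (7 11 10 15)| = |(6 7 11)(10 15)| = 6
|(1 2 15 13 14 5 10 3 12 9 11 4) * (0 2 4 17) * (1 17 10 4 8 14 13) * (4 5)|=|(0 2 15 1 8 14 4 17)(3 12 9 11 10)|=40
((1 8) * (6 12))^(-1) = (1 8)(6 12)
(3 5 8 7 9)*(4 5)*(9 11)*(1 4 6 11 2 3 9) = (1 4 5 8 7 2 3 6 11) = [0, 4, 3, 6, 5, 8, 11, 2, 7, 9, 10, 1]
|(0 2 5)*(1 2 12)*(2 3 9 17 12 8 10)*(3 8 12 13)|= 28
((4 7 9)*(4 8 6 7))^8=(9)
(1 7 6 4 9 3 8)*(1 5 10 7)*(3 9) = [0, 1, 2, 8, 3, 10, 4, 6, 5, 9, 7] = (3 8 5 10 7 6 4)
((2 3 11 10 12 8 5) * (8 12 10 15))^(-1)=(2 5 8 15 11 3)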